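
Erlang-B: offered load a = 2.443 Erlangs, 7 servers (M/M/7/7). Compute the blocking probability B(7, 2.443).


B(c,a) = (a^c/c!) / Σ_{k=0}^{c} a^k/k!
a^7/7! = 0.103047
Σ terms (k=0..7): 1.00000 + 2.44300 + 2.98412 + 2.43007 + 1.48417 + 0.72516 + 0.29526 + 0.10305 = 11.464836
B = 0.103047/11.464836 = 0.008988

Final: 0.008988


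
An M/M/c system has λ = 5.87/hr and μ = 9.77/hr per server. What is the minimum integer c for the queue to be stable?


Stability requires cμ > λ ⇔ c > λ/μ.
λ/μ = 5.87/9.77 = 0.6008
Minimum integer c = ⌊0.6008⌋ + 1 = 1
Check: 1·9.77 = 9.77 > 5.87, while 0·9.77 = 0.00 ≤ 5.87

Final: 1 servers


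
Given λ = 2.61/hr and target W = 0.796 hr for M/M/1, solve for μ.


W = 1/(μ−λ) ⇒ μ − λ = 1/W = 1/0.796 = 1.2563
μ = λ + 1/W = 2.61 + 1.2563 = 3.8663 per hr

Final: 3.8663 /hr


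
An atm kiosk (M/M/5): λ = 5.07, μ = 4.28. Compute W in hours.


a = 1.1846; ρ = 0.2369; P₀ = 0.305740
Lq = P₀·a^c·ρ/(c!(1−ρ)²) = 0.002418
Wq = Lq/λ = 0.002418/5.07 = 0.0004769 hr
W = Wq + 1/μ = 0.0004769 + 0.23364 = 0.23412 hr

Final: 0.23412 hr


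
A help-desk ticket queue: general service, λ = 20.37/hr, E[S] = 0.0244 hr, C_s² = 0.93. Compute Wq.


ρ = λ·E[S] = 20.37·0.0244 = 0.4970
E[S²] = E[S]²(1+C_s²) = 0.0244²·(1+0.93) = 0.001149
Wq = λ·E[S²]/(2(1−ρ)) = 20.37·0.001149/(2·0.5030) = 0.02327 hr

Final: 0.02327 hr


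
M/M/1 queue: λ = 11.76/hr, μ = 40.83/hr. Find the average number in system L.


ρ = λ/μ = 11.76/40.83 = 0.2880
L = ρ/(1−ρ) = 0.2880/(1 − 0.2880) = 0.2880/0.7120 = 0.4045

Final: 0.4045


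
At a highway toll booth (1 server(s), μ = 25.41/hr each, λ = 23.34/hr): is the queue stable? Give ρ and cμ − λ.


Total capacity cμ = 1·25.41 = 25.41/hr
ρ = λ/(cμ) = 23.34/25.41 = 0.9185
Stable ⇔ ρ < 1: YES
Spare capacity = cμ − λ = 25.41 − 23.34 = 2.07/hr

Final: ρ = 0.9185; stable; margin = 2.07/hr


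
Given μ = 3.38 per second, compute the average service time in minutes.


Mean service time = 1/μ = 1/3.38 second = 0.29586 second
In minutes: 0.29586 × 0.0166667 = 0.004931 min

Final: 0.004931 min


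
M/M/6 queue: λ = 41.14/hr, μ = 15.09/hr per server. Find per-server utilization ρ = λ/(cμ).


ρ = λ/(cμ) = 41.14/(6·15.09) = 41.14/90.54 = 0.4544

Final: 0.4544


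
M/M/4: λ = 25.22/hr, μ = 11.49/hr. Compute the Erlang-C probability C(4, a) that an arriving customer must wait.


a = λ/μ = 2.1950; ρ = a/4 = 0.5487
P₀ = 0.105158 (from M/M/c formula)
C(c,a) = [a^c/(c!(1−ρ))]·P₀ = [23.21134/(24·0.4513)]·0.105158
= 2.14319·0.105158 = 0.225373

Final: 0.225373


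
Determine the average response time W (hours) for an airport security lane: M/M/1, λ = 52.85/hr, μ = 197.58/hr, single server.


W = 1/(μ−λ) = 1/(197.58 − 52.85) = 1/144.73 = 0.006909 hr

Final: 0.006909 hr


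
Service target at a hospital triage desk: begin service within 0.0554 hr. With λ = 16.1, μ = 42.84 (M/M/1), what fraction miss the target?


ρ = 16.1/42.84 = 0.3758
P(Wq > t) = ρ·e^{−(μ−λ)t} = 0.3758·e^{−1.4814}
= 0.3758·0.227320 = 0.085431

Final: 0.085431


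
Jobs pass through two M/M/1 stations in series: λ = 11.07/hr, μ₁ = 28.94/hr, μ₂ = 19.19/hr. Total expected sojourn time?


Each node sees arrival rate λ = 11.07/hr (tandem ⇒ throughput preserved).
W₁ = 1/(μ₁−λ) = 1/(28.94−11.07) = 0.05596 hr
W₂ = 1/(μ₂−λ) = 1/(19.19−11.07) = 0.12315 hr
W_total = W₁ + W₂ = 0.05596 + 0.12315 = 0.17911 hr

Final: 0.17911 hr


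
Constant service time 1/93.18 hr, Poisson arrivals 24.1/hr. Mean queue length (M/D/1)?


ρ = 24.1/93.18 = 0.2586
M/D/1: Lq = ρ²/(2(1−ρ)) = 0.06689/(2·0.7414) = 0.04512

Final: 0.04512


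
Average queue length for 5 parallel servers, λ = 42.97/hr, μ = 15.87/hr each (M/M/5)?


a = λ/μ = 2.7076; ρ = a/5 = 0.5415
P₀ = 0.064242
Lq = P₀·a^c·ρ / (c!·(1−ρ)²) = 0.064242·145.52652·0.5415/(120·0.21020)
= 0.20071

Final: 0.20071


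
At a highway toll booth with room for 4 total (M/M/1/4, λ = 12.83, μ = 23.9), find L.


ρ = 12.83/23.9 = 0.5368
L = ρ[1 − (K+1)ρ^K + Kρ^(K+1)] / [(1−ρ)(1−ρ^(K+1))]
Numerator: 0.5368·(1 − 5·0.083045 + 4·0.044580) = 0.409645
Denominator: (0.4632)·(0.955420) = 0.442531
L = 0.409645/0.442531 = 0.9257

Final: 0.9257


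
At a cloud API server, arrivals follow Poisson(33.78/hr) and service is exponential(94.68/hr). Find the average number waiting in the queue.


ρ = 33.78/94.68 = 0.3568
Lq = ρ²/(1−ρ) = 0.1273/0.6432 = 0.1979

Final: 0.1979


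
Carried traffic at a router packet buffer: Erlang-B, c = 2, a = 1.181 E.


B(2,1.181) = 0.242282 (Erlang-B)
Carried load = a(1 − B) = 1.181·(1 − 0.242282) = 1.181·0.757718 = 0.8949 E

Final: 0.8949 Erlangs


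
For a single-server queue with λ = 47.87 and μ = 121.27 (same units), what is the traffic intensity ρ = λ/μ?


ρ = λ/μ = 47.87/121.27 = 0.3947

Final: 0.3947


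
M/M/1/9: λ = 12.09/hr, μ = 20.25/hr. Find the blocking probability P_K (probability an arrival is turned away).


ρ = λ/μ = 12.09/20.25 = 0.5970
P_K = (1−ρ)ρ^K/(1−ρ^(K+1)) = (0.4030·0.009639)/(1 − 0.005755)
= 0.003884/0.994245 = 0.003906

Final: 0.003906


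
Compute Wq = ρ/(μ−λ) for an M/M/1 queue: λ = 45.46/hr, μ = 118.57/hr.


ρ = 45.46/118.57 = 0.3834
Wq = ρ/(μ−λ) = 0.3834/(118.57 − 45.46) = 0.3834/73.11 = 0.005244 hr

Final: 0.005244 hr


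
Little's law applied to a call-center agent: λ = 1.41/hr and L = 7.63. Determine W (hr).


W = L/λ = 7.63/1.41 = 5.4113 hr

Final: 5.4113 hr


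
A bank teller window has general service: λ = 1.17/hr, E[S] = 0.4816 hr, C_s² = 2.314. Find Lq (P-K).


ρ = λ·E[S] = 1.17·0.4816 = 0.5635
Lq = ρ²(1+C_s²)/(2(1−ρ)) = 0.3175·(1+2.314)/(2·0.4365)
= 0.3175·3.3140/0.8731 = 1.20519

Final: 1.20519


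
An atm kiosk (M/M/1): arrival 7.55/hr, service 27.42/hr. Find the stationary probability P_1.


ρ = 7.55/27.42 = 0.2753
P_n = (1−ρ)·ρ^n = (1 − 0.2753)·0.2753^1 = 0.7247·0.275346 = 0.199531

Final: 0.199531


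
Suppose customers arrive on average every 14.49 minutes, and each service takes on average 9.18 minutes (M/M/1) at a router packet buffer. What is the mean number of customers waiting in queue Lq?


λ = 60/14.49 = 4.1408 /hr
μ = 60/9.18 = 6.5359 /hr
ρ = λ/μ = 4.1408/6.5359 = 0.6335
Lq = ρ²/(1−ρ) = 0.4014/0.3665 = 1.0953

Final: 1.0953


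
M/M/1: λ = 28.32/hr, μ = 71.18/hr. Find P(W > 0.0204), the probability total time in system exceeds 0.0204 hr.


W ~ Exponential(μ−λ) for M/M/1.
μ − λ = 71.18 − 28.32 = 42.8600
P(W > t) = e^{−(μ−λ)t} = e^{−0.8743} = 0.417136

Final: 0.417136


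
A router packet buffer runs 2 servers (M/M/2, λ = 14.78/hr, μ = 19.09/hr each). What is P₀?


a = λ/μ = 14.78/19.09 = 0.7742; ρ = a/c = 0.3871
Σ_{k=0}^{1} a^k/k! (terms k=0..1) = 1.00000 + 0.77423 = 1.77423
Tail: a^2/(2!(1−ρ)) = 0.59943/(2·0.6129) = 0.48902
P₀ = 1/(1.77423 + 0.48902) = 1/2.26325 = 0.441843

Final: 0.441843


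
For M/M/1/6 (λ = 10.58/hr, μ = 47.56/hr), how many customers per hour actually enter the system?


ρ = 0.2225; P_K = (1−ρ)ρ^6/(1−ρ^7) = 0.00009423
λ_eff = λ(1 − P_K) = 10.58·(1 − 0.00009423) = 10.58·0.999906 = 10.5790 /hr

Final: 10.5790 /hr


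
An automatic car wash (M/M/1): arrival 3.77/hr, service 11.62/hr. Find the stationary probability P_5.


ρ = 3.77/11.62 = 0.3244
P_n = (1−ρ)·ρ^n = (1 − 0.3244)·0.3244^5 = 0.6756·0.003595 = 0.002429

Final: 0.002429


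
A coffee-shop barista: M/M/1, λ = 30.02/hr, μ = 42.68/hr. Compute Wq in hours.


ρ = 30.02/42.68 = 0.7034
Wq = ρ/(μ−λ) = 0.7034/(42.68 − 30.02) = 0.7034/12.66 = 0.05556 hr

Final: 0.05556 hr


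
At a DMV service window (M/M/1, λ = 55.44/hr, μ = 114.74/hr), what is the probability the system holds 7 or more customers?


ρ = 55.44/114.74 = 0.4832
P(N ≥ n) = ρ^n = 0.4832^7 = 0.006148

Final: 0.006148


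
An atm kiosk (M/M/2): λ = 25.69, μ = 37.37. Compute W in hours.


a = 0.6874; ρ = 0.3437; P₀ = 0.488400
Lq = P₀·a^c·ρ/(c!(1−ρ)²) = 0.09210
Wq = Lq/λ = 0.09210/25.69 = 0.003585 hr
W = Wq + 1/μ = 0.003585 + 0.02676 = 0.03034 hr

Final: 0.03034 hr


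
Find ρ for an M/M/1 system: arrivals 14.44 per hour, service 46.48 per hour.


ρ = λ/μ = 14.44/46.48 = 0.3107

Final: 0.3107


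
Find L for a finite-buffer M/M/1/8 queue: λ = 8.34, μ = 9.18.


ρ = 8.34/9.18 = 0.9085
L = ρ[1 − (K+1)ρ^K + Kρ^(K+1)] / [(1−ρ)(1−ρ^(K+1))]
Numerator: 0.9085·(1 − 9·0.464074 + 8·0.421609) = 0.178258
Denominator: (0.09150)·(0.578391) = 0.052925
L = 0.178258/0.052925 = 3.3682

Final: 3.3682


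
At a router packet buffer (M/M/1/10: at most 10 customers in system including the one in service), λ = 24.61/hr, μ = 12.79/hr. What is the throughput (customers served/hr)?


ρ = 1.9242; P_K = (1−ρ)ρ^10/(1−ρ^11) = 0.480652
λ_eff = λ(1 − P_K) = 24.61·(1 − 0.480652) = 24.61·0.519348 = 12.7812 /hr

Final: 12.7812 /hr


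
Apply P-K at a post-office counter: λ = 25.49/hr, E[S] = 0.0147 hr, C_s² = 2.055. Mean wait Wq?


ρ = λ·E[S] = 25.49·0.0147 = 0.3747
E[S²] = E[S]²(1+C_s²) = 0.0147²·(1+2.055) = 0.0006602
Wq = λ·E[S²]/(2(1−ρ)) = 25.49·0.0006602/(2·0.6253) = 0.01346 hr

Final: 0.01346 hr


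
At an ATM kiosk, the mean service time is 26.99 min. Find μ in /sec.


μ = 1/(service time) in consistent units.
1 second = 0.0166667 min, so μ = 0.0166667/26.99 = 0.0006175 per second

Final: 0.0006175 /sec


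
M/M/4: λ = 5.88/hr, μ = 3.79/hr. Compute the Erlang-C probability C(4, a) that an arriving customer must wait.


a = λ/μ = 1.5515; ρ = a/4 = 0.3879
P₀ = 0.209569 (from M/M/c formula)
C(c,a) = [a^c/(c!(1−ρ))]·P₀ = [5.79365/(24·0.6121)]·0.209569
= 0.39436·0.209569 = 0.082645

Final: 0.082645


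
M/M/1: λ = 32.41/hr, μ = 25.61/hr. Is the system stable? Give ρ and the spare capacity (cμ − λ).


Total capacity cμ = 1·25.61 = 25.61/hr
ρ = λ/(cμ) = 32.41/25.61 = 1.2655
Stable ⇔ ρ < 1: NO
Spare capacity = cμ − λ = 25.61 − 32.41 = -6.80/hr

Final: ρ = 1.2655; unstable; margin = -6.80/hr


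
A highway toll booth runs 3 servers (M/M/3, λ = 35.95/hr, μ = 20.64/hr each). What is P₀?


a = λ/μ = 35.95/20.64 = 1.7418; ρ = a/c = 0.5806
Σ_{k=0}^{2} a^k/k! (terms k=0..2) = 1.00000 + 1.74176 + 1.51687 = 4.25863
Tail: a^3/(3!(1−ρ)) = 5.28406/(6·0.4194) = 2.09979
P₀ = 1/(4.25863 + 2.09979) = 1/6.35842 = 0.157272

Final: 0.157272


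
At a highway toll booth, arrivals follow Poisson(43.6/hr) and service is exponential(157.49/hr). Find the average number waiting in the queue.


ρ = 43.6/157.49 = 0.2768
Lq = ρ²/(1−ρ) = 0.07664/0.7232 = 0.1060

Final: 0.1060


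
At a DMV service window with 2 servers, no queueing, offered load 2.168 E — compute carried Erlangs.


B(2,2.168) = 0.425891 (Erlang-B)
Carried load = a(1 − B) = 2.168·(1 − 0.425891) = 2.168·0.574109 = 1.2447 E

Final: 1.2447 Erlangs


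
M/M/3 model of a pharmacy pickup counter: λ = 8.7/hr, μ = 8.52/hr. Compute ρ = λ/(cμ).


ρ = λ/(cμ) = 8.7/(3·8.52) = 8.7/25.56 = 0.3404

Final: 0.3404


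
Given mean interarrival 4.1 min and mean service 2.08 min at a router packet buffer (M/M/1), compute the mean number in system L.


λ = 60/4.1 = 14.6341 /hr
μ = 60/2.08 = 28.8462 /hr
ρ = λ/μ = 14.6341/28.8462 = 0.5073
L = ρ/(1−ρ) = 0.5073/0.4927 = 1.0297

Final: 1.0297


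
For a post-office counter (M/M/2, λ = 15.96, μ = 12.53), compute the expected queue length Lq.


a = λ/μ = 1.2737; ρ = a/2 = 0.6369
P₀ = 0.221843
Lq = P₀·a^c·ρ / (c!·(1−ρ)²) = 0.221843·1.62242·0.6369/(2·0.13186)
= 0.86918

Final: 0.86918


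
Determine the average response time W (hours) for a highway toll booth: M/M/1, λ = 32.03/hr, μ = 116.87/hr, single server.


W = 1/(μ−λ) = 1/(116.87 − 32.03) = 1/84.84 = 0.01179 hr

Final: 0.01179 hr


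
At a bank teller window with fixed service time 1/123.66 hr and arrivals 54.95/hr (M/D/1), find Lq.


ρ = 54.95/123.66 = 0.4444
M/D/1: Lq = ρ²/(2(1−ρ)) = 0.1975/(2·0.5556) = 0.17769

Final: 0.17769


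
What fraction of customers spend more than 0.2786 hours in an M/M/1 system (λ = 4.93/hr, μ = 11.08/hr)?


W ~ Exponential(μ−λ) for M/M/1.
μ − λ = 11.08 − 4.93 = 6.1500
P(W > t) = e^{−(μ−λ)t} = e^{−1.7134} = 0.180254

Final: 0.180254


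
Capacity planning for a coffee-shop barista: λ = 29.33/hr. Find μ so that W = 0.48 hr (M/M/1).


W = 1/(μ−λ) ⇒ μ − λ = 1/W = 1/0.48 = 2.0833
μ = λ + 1/W = 29.33 + 2.0833 = 31.4133 per hr

Final: 31.4133 /hr


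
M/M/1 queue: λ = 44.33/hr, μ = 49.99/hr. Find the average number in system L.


ρ = λ/μ = 44.33/49.99 = 0.8868
L = ρ/(1−ρ) = 0.8868/(1 − 0.8868) = 0.8868/0.1132 = 7.8322

Final: 7.8322


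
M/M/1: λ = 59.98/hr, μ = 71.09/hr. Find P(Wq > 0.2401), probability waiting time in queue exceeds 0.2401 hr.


ρ = 59.98/71.09 = 0.8437
P(Wq > t) = ρ·e^{−(μ−λ)t} = 0.8437·e^{−2.6675}
= 0.8437·0.069425 = 0.058575

Final: 0.058575


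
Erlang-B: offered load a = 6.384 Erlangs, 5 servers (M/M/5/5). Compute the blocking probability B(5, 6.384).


B(c,a) = (a^c/c!) / Σ_{k=0}^{c} a^k/k!
a^5/5! = 88.365583
Σ terms (k=0..5): 1.00000 + 6.38400 + 20.37773 + 43.36381 + 69.20863 + 88.36558 = 228.699749
B = 88.365583/228.699749 = 0.386383

Final: 0.386383


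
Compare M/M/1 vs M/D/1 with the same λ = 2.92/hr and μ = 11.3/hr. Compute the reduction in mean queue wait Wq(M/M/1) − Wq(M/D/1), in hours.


ρ = 2.92/11.3 = 0.2584
Wq(M/M/1) = ρ/(μ−λ) = 0.2584/8.38 = 0.03084 hr
Wq(M/D/1) = ρ/(2(μ−λ)) = 0.01542 hr
Savings = 0.03084 − 0.01542 = 0.01542 hr

Final: 0.01542 hr


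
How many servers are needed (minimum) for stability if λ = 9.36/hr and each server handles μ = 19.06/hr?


Stability requires cμ > λ ⇔ c > λ/μ.
λ/μ = 9.36/19.06 = 0.4911
Minimum integer c = ⌊0.4911⌋ + 1 = 1
Check: 1·19.06 = 19.06 > 9.36, while 0·19.06 = 0.00 ≤ 9.36

Final: 1 servers


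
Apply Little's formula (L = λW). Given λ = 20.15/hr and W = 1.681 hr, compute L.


L = λW = 20.15·1.681 = 33.8721

Final: 33.8721


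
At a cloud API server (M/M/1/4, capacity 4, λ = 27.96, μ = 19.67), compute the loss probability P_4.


ρ = λ/μ = 27.96/19.67 = 1.4215
P_K = (1−ρ)ρ^K/(1−ρ^(K+1)) = (-0.4215·4.082547)/(1 − 5.803153)
= -1.720606/-4.803153 = 0.358224

Final: 0.358224


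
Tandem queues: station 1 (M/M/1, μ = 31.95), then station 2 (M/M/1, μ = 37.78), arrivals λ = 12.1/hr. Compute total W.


Each node sees arrival rate λ = 12.1/hr (tandem ⇒ throughput preserved).
W₁ = 1/(μ₁−λ) = 1/(31.95−12.1) = 0.05038 hr
W₂ = 1/(μ₂−λ) = 1/(37.78−12.1) = 0.03894 hr
W_total = W₁ + W₂ = 0.05038 + 0.03894 = 0.08932 hr

Final: 0.08932 hr


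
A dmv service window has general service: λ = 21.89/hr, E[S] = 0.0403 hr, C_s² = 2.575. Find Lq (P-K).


ρ = λ·E[S] = 21.89·0.0403 = 0.8822
Lq = ρ²(1+C_s²)/(2(1−ρ)) = 0.7782·(1+2.575)/(2·0.1178)
= 0.7782·3.5750/0.2357 = 11.80540

Final: 11.80540


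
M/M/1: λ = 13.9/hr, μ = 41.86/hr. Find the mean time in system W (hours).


W = 1/(μ−λ) = 1/(41.86 − 13.9) = 1/27.96 = 0.03577 hr

Final: 0.03577 hr


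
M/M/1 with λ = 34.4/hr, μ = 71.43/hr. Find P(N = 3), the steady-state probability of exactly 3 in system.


ρ = 34.4/71.43 = 0.4816
P_n = (1−ρ)·ρ^n = (1 − 0.4816)·0.4816^3 = 0.5184·0.111695 = 0.057904

Final: 0.057904


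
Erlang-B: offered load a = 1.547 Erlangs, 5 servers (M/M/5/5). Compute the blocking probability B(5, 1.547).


B(c,a) = (a^c/c!) / Σ_{k=0}^{c} a^k/k!
a^5/5! = 0.073836
Σ terms (k=0..5): 1.00000 + 1.54700 + 1.19660 + 0.61705 + 0.23864 + 0.07384 = 4.673134
B = 0.073836/4.673134 = 0.015800

Final: 0.015800


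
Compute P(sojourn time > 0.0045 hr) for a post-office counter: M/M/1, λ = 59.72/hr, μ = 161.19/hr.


W ~ Exponential(μ−λ) for M/M/1.
μ − λ = 161.19 − 59.72 = 101.4700
P(W > t) = e^{−(μ−λ)t} = e^{−0.4566} = 0.633424

Final: 0.633424


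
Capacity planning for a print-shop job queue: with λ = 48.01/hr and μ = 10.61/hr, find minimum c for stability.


Stability requires cμ > λ ⇔ c > λ/μ.
λ/μ = 48.01/10.61 = 4.5250
Minimum integer c = ⌊4.5250⌋ + 1 = 5
Check: 5·10.61 = 53.05 > 48.01, while 4·10.61 = 42.44 ≤ 48.01

Final: 5 servers


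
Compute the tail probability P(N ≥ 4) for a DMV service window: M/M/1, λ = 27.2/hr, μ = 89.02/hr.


ρ = 27.2/89.02 = 0.3055
P(N ≥ n) = ρ^n = 0.3055^4 = 0.008716

Final: 0.008716


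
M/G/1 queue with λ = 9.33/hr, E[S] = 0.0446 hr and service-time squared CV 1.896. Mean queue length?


ρ = λ·E[S] = 9.33·0.0446 = 0.4161
Lq = ρ²(1+C_s²)/(2(1−ρ)) = 0.1732·(1+1.896)/(2·0.5839)
= 0.1732·2.8960/1.1678 = 0.42941

Final: 0.42941


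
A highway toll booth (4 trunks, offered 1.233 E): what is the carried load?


B(4,1.233) = 0.028309 (Erlang-B)
Carried load = a(1 − B) = 1.233·(1 − 0.028309) = 1.233·0.971691 = 1.1981 E

Final: 1.1981 Erlangs


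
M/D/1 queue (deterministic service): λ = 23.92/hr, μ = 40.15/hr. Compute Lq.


ρ = 23.92/40.15 = 0.5958
M/D/1: Lq = ρ²/(2(1−ρ)) = 0.3549/(2·0.4042) = 0.43902

Final: 0.43902


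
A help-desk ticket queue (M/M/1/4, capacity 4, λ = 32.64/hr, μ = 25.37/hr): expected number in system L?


ρ = 32.64/25.37 = 1.2866
L = ρ[1 − (K+1)ρ^K + Kρ^(K+1)] / [(1−ρ)(1−ρ^(K+1))]
Numerator: 1.2866·(1 − 5·2.739799 + 4·3.524913) = 1.802027
Denominator: (-0.2866)·(-2.524913) = 0.723536
L = 1.802027/0.723536 = 2.4906

Final: 2.4906


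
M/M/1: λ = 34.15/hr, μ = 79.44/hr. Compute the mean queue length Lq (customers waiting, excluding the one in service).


ρ = 34.15/79.44 = 0.4299
Lq = ρ²/(1−ρ) = 0.1848/0.5701 = 0.3241

Final: 0.3241


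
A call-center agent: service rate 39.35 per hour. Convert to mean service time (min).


Mean service time = 1/μ = 1/39.35 hour = 0.02541 hour
In minutes: 0.02541 × 60 = 1.5248 min

Final: 1.5248 min


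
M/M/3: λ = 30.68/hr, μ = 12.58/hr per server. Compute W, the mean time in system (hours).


a = 2.4388; ρ = 0.8129; P₀ = 0.051717
Lq = P₀·a^c·ρ/(c!(1−ρ)²) = 2.90441
Wq = Lq/λ = 2.90441/30.68 = 0.09467 hr
W = Wq + 1/μ = 0.09467 + 0.07949 = 0.17416 hr

Final: 0.17416 hr


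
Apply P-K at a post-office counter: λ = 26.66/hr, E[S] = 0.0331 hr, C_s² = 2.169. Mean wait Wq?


ρ = λ·E[S] = 26.66·0.0331 = 0.8824
E[S²] = E[S]²(1+C_s²) = 0.0331²·(1+2.169) = 0.003472
Wq = λ·E[S²]/(2(1−ρ)) = 26.66·0.003472/(2·0.1176) = 0.39371 hr

Final: 0.39371 hr


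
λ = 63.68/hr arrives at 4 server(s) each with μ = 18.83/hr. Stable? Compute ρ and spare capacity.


Total capacity cμ = 4·18.83 = 75.32/hr
ρ = λ/(cμ) = 63.68/75.32 = 0.8455
Stable ⇔ ρ < 1: YES
Spare capacity = cμ − λ = 75.32 − 63.68 = 11.64/hr

Final: ρ = 0.8455; stable; margin = 11.64/hr


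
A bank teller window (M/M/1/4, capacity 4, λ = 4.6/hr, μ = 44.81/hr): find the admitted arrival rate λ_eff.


ρ = 0.1027; P_K = (1−ρ)ρ^4/(1−ρ^5) = 0.00009965
λ_eff = λ(1 − P_K) = 4.6·(1 − 0.00009965) = 4.6·0.999900 = 4.5995 /hr

Final: 4.5995 /hr


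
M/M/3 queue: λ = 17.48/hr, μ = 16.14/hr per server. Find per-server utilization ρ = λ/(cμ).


ρ = λ/(cμ) = 17.48/(3·16.14) = 17.48/48.42 = 0.3610

Final: 0.3610


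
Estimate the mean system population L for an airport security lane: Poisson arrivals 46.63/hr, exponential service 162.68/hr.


ρ = λ/μ = 46.63/162.68 = 0.2866
L = ρ/(1−ρ) = 0.2866/(1 − 0.2866) = 0.2866/0.7134 = 0.4018

Final: 0.4018


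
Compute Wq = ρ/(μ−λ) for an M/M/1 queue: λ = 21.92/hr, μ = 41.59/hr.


ρ = 21.92/41.59 = 0.5270
Wq = ρ/(μ−λ) = 0.5270/(41.59 − 21.92) = 0.5270/19.67 = 0.02679 hr

Final: 0.02679 hr


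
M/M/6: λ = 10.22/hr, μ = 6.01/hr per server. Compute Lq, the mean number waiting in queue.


a = λ/μ = 1.7005; ρ = a/6 = 0.2834
P₀ = 0.182493
Lq = P₀·a^c·ρ / (c!·(1−ρ)²) = 0.182493·24.18013·0.2834/(720·0.51349)
= 0.003383

Final: 0.003383


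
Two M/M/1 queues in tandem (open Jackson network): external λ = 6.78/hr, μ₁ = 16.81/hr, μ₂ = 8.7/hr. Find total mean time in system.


Each node sees arrival rate λ = 6.78/hr (tandem ⇒ throughput preserved).
W₁ = 1/(μ₁−λ) = 1/(16.81−6.78) = 0.09970 hr
W₂ = 1/(μ₂−λ) = 1/(8.7−6.78) = 0.52083 hr
W_total = W₁ + W₂ = 0.09970 + 0.52083 = 0.62053 hr

Final: 0.62053 hr


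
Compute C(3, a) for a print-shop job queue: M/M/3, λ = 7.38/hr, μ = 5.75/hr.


a = λ/μ = 1.2835; ρ = a/3 = 0.4278
P₀ = 0.268600 (from M/M/c formula)
C(c,a) = [a^c/(c!(1−ρ))]·P₀ = [2.11429/(6·0.5722)]·0.268600
= 0.61587·0.268600 = 0.165422

Final: 0.165422


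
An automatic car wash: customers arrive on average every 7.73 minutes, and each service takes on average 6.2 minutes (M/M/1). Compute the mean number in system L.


λ = 60/7.73 = 7.7620 /hr
μ = 60/6.2 = 9.6774 /hr
ρ = λ/μ = 7.7620/9.6774 = 0.8021
L = ρ/(1−ρ) = 0.8021/0.1979 = 4.0523

Final: 4.0523


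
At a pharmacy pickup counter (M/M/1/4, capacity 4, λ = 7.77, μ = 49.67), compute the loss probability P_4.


ρ = λ/μ = 7.77/49.67 = 0.1564
P_K = (1−ρ)ρ^K/(1−ρ^(K+1)) = (0.8436·0.0005988)/(1 − 0.00009368)
= 0.0005052/0.999906 = 0.0005052

Final: 0.0005052


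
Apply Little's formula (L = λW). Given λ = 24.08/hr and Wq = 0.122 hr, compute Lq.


Lq = λWq = 24.08·0.122 = 2.9378

Final: 2.9378


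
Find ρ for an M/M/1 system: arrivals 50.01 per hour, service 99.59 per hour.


ρ = λ/μ = 50.01/99.59 = 0.5022

Final: 0.5022


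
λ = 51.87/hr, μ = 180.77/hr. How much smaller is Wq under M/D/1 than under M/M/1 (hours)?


ρ = 51.87/180.77 = 0.2869
Wq(M/M/1) = ρ/(μ−λ) = 0.2869/128.90 = 0.002226 hr
Wq(M/D/1) = ρ/(2(μ−λ)) = 0.001113 hr
Savings = 0.002226 − 0.001113 = 0.001113 hr

Final: 0.001113 hr


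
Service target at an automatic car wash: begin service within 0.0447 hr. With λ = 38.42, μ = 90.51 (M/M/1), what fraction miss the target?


ρ = 38.42/90.51 = 0.4245
P(Wq > t) = ρ·e^{−(μ−λ)t} = 0.4245·e^{−2.3284}
= 0.4245·0.097449 = 0.041366

Final: 0.041366


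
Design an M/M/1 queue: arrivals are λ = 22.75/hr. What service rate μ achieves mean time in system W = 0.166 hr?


W = 1/(μ−λ) ⇒ μ − λ = 1/W = 1/0.166 = 6.0241
μ = λ + 1/W = 22.75 + 6.0241 = 28.7741 per hr

Final: 28.7741 /hr


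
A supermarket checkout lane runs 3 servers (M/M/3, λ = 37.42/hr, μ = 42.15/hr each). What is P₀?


a = λ/μ = 37.42/42.15 = 0.8878; ρ = a/c = 0.2959
Σ_{k=0}^{2} a^k/k! (terms k=0..2) = 1.00000 + 0.88778 + 0.39408 = 2.28186
Tail: a^3/(3!(1−ρ)) = 0.69971/(6·0.7041) = 0.16563
P₀ = 1/(2.28186 + 0.16563) = 1/2.44749 = 0.408581

Final: 0.408581


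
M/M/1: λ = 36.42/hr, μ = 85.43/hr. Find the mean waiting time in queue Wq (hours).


ρ = 36.42/85.43 = 0.4263
Wq = ρ/(μ−λ) = 0.4263/(85.43 − 36.42) = 0.4263/49.01 = 0.008699 hr

Final: 0.008699 hr


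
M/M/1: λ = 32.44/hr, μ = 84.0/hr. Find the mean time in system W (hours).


W = 1/(μ−λ) = 1/(84.0 − 32.44) = 1/51.56 = 0.01939 hr

Final: 0.01939 hr


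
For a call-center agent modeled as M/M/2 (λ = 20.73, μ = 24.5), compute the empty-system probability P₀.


a = λ/μ = 20.73/24.5 = 0.8461; ρ = a/c = 0.4231
Σ_{k=0}^{1} a^k/k! (terms k=0..1) = 1.00000 + 0.84612 = 1.84612
Tail: a^2/(2!(1−ρ)) = 0.71592/(2·0.5769) = 0.62045
P₀ = 1/(1.84612 + 0.62045) = 1/2.46657 = 0.405421

Final: 0.405421


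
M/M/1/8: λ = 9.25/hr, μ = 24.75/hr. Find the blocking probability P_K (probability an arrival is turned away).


ρ = λ/μ = 9.25/24.75 = 0.3737
P_K = (1−ρ)ρ^K/(1−ρ^(K+1)) = (0.6263·0.0003807)/(1 − 0.0001423)
= 0.0002384/0.999858 = 0.0002384

Final: 0.0002384


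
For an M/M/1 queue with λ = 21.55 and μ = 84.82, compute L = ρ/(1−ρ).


ρ = λ/μ = 21.55/84.82 = 0.2541
L = ρ/(1−ρ) = 0.2541/(1 − 0.2541) = 0.2541/0.7459 = 0.3406

Final: 0.3406


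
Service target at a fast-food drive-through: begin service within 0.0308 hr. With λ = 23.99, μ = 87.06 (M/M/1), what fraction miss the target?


ρ = 23.99/87.06 = 0.2756
P(Wq > t) = ρ·e^{−(μ−λ)t} = 0.2756·e^{−1.9426}
= 0.2756·0.143337 = 0.039498

Final: 0.039498


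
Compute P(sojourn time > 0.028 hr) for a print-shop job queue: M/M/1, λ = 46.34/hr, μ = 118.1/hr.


W ~ Exponential(μ−λ) for M/M/1.
μ − λ = 118.1 − 46.34 = 71.7600
P(W > t) = e^{−(μ−λ)t} = e^{−2.0093} = 0.134085

Final: 0.134085


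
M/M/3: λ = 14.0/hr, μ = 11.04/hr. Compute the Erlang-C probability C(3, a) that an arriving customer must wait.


a = λ/μ = 1.2681; ρ = a/3 = 0.4227
P₀ = 0.273155 (from M/M/c formula)
C(c,a) = [a^c/(c!(1−ρ))]·P₀ = [2.03928/(6·0.5773)]·0.273155
= 0.58875·0.273155 = 0.160819

Final: 0.160819


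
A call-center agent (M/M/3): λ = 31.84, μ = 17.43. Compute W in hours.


a = 1.8267; ρ = 0.6089; P₀ = 0.140984
Lq = P₀·a^c·ρ/(c!(1−ρ)²) = 0.57023
Wq = Lq/λ = 0.57023/31.84 = 0.01791 hr
W = Wq + 1/μ = 0.01791 + 0.05737 = 0.07528 hr

Final: 0.07528 hr


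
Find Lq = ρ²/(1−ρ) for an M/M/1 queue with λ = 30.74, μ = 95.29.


ρ = 30.74/95.29 = 0.3226
Lq = ρ²/(1−ρ) = 0.1041/0.6774 = 0.1536

Final: 0.1536


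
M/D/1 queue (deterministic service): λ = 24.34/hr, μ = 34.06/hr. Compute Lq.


ρ = 24.34/34.06 = 0.7146
M/D/1: Lq = ρ²/(2(1−ρ)) = 0.5107/(2·0.2854) = 0.89475

Final: 0.89475


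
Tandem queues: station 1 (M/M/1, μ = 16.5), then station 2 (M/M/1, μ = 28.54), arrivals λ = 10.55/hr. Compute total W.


Each node sees arrival rate λ = 10.55/hr (tandem ⇒ throughput preserved).
W₁ = 1/(μ₁−λ) = 1/(16.5−10.55) = 0.16807 hr
W₂ = 1/(μ₂−λ) = 1/(28.54−10.55) = 0.05559 hr
W_total = W₁ + W₂ = 0.16807 + 0.05559 = 0.22365 hr

Final: 0.22365 hr


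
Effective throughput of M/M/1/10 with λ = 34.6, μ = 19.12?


ρ = 1.8096; P_K = (1−ρ)ρ^10/(1−ρ^11) = 0.448056
λ_eff = λ(1 − P_K) = 34.6·(1 − 0.448056) = 34.6·0.551944 = 19.0973 /hr

Final: 19.0973 /hr


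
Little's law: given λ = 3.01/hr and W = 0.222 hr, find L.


L = λW = 3.01·0.222 = 0.6682

Final: 0.6682


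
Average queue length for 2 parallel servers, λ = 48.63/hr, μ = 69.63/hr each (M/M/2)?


a = λ/μ = 0.6984; ρ = a/2 = 0.3492
P₀ = 0.482357
Lq = P₀·a^c·ρ / (c!·(1−ρ)²) = 0.482357·0.48777·0.3492/(2·0.42354)
= 0.09699

Final: 0.09699


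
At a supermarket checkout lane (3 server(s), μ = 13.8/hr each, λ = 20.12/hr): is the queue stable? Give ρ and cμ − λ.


Total capacity cμ = 3·13.8 = 41.40/hr
ρ = λ/(cμ) = 20.12/41.40 = 0.4860
Stable ⇔ ρ < 1: YES
Spare capacity = cμ − λ = 41.40 − 20.12 = 21.28/hr

Final: ρ = 0.4860; stable; margin = 21.28/hr


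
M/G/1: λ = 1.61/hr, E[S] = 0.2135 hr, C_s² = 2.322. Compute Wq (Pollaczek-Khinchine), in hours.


ρ = λ·E[S] = 1.61·0.2135 = 0.3437
E[S²] = E[S]²(1+C_s²) = 0.2135²·(1+2.322) = 0.151424
Wq = λ·E[S²]/(2(1−ρ)) = 1.61·0.151424/(2·0.6563) = 0.18574 hr

Final: 0.18574 hr


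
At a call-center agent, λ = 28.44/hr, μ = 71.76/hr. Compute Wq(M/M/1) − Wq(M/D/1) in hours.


ρ = 28.44/71.76 = 0.3963
Wq(M/M/1) = ρ/(μ−λ) = 0.3963/43.32 = 0.009149 hr
Wq(M/D/1) = ρ/(2(μ−λ)) = 0.004574 hr
Savings = 0.009149 − 0.004574 = 0.004574 hr

Final: 0.004574 hr


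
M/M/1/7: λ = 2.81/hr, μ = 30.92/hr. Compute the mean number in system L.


ρ = 2.81/30.92 = 0.09088
L = ρ[1 − (K+1)ρ^K + Kρ^(K+1)] / [(1−ρ)(1−ρ^(K+1))]
Numerator: 0.09088·(1 − 8·0.00000005120 + 7·0.000000004653) = 0.090880
Denominator: (0.9091)·(1.000000) = 0.909120
L = 0.090880/0.909120 = 0.09996

Final: 0.09996


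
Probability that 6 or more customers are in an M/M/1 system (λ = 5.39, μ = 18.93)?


ρ = 5.39/18.93 = 0.2847
P(N ≥ n) = ρ^n = 0.2847^6 = 0.0005329

Final: 0.0005329


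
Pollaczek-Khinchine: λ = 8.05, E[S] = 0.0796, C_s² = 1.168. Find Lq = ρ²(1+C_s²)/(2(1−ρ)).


ρ = λ·E[S] = 8.05·0.0796 = 0.6408
Lq = ρ²(1+C_s²)/(2(1−ρ)) = 0.4106·(1+1.168)/(2·0.3592)
= 0.4106·2.1680/0.7184 = 1.23904

Final: 1.23904


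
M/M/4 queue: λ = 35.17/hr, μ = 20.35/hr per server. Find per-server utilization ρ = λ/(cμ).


ρ = λ/(cμ) = 35.17/(4·20.35) = 35.17/81.40 = 0.4321

Final: 0.4321


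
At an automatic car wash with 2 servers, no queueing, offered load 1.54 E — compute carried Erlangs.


B(2,1.54) = 0.318267 (Erlang-B)
Carried load = a(1 − B) = 1.54·(1 − 0.318267) = 1.54·0.681733 = 1.0499 E

Final: 1.0499 Erlangs


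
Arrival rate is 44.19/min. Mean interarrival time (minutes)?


Mean interarrival time = 1/λ = 1/44.19 minute = 0.02263 minute
In minutes: 0.02263 × 1 = 0.02263 min

Final: 0.02263 min


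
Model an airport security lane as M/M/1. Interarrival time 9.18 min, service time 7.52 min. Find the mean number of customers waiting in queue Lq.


λ = 60/9.18 = 6.5359 /hr
μ = 60/7.52 = 7.9787 /hr
ρ = λ/μ = 6.5359/7.9787 = 0.8192
Lq = ρ²/(1−ρ) = 0.6710/0.1808 = 3.7109

Final: 3.7109


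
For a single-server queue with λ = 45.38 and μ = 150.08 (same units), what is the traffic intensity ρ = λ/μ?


ρ = λ/μ = 45.38/150.08 = 0.3024

Final: 0.3024


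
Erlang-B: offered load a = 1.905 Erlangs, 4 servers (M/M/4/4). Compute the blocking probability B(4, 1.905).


B(c,a) = (a^c/c!) / Σ_{k=0}^{c} a^k/k!
a^4/4! = 0.548743
Σ terms (k=0..4): 1.00000 + 1.90500 + 1.81451 + 1.15222 + 0.54874 = 6.420471
B = 0.548743/6.420471 = 0.085468

Final: 0.085468


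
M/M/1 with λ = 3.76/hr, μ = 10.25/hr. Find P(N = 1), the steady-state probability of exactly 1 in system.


ρ = 3.76/10.25 = 0.3668
P_n = (1−ρ)·ρ^n = (1 − 0.3668)·0.3668^1 = 0.6332·0.366829 = 0.232266

Final: 0.232266


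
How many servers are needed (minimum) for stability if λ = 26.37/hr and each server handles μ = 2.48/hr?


Stability requires cμ > λ ⇔ c > λ/μ.
λ/μ = 26.37/2.48 = 10.6331
Minimum integer c = ⌊10.6331⌋ + 1 = 11
Check: 11·2.48 = 27.28 > 26.37, while 10·2.48 = 24.80 ≤ 26.37

Final: 11 servers


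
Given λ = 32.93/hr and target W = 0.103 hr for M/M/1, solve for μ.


W = 1/(μ−λ) ⇒ μ − λ = 1/W = 1/0.103 = 9.7087
μ = λ + 1/W = 32.93 + 9.7087 = 42.6387 per hr

Final: 42.6387 /hr


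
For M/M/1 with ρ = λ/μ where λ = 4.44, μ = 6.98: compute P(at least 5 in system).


ρ = 4.44/6.98 = 0.6361
P(N ≥ n) = ρ^n = 0.6361^5 = 0.104145

Final: 0.104145


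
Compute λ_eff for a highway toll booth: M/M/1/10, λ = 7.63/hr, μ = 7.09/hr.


ρ = 1.0762; P_K = (1−ρ)ρ^10/(1−ρ^11) = 0.127750
λ_eff = λ(1 − P_K) = 7.63·(1 − 0.127750) = 7.63·0.872250 = 6.6553 /hr

Final: 6.6553 /hr


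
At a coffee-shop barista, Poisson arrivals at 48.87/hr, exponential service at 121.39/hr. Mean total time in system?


W = 1/(μ−λ) = 1/(121.39 − 48.87) = 1/72.52 = 0.01379 hr

Final: 0.01379 hr


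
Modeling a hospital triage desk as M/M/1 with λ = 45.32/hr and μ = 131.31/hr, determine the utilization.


ρ = λ/μ = 45.32/131.31 = 0.3451

Final: 0.3451


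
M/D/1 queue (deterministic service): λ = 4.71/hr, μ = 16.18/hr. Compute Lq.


ρ = 4.71/16.18 = 0.2911
M/D/1: Lq = ρ²/(2(1−ρ)) = 0.08474/(2·0.7089) = 0.05977

Final: 0.05977


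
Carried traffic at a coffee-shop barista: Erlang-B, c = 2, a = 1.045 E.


B(2,1.045) = 0.210733 (Erlang-B)
Carried load = a(1 − B) = 1.045·(1 − 0.210733) = 1.045·0.789267 = 0.8248 E

Final: 0.8248 Erlangs


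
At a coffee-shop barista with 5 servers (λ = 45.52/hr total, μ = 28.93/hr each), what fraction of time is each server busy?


ρ = λ/(cμ) = 45.52/(5·28.93) = 45.52/144.65 = 0.3147

Final: 0.3147


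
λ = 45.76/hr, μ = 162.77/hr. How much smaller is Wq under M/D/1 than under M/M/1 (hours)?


ρ = 45.76/162.77 = 0.2811
Wq(M/M/1) = ρ/(μ−λ) = 0.2811/117.01 = 0.002403 hr
Wq(M/D/1) = ρ/(2(μ−λ)) = 0.001201 hr
Savings = 0.002403 − 0.001201 = 0.001201 hr

Final: 0.001201 hr


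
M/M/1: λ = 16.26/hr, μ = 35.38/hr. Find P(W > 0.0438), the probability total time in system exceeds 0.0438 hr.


W ~ Exponential(μ−λ) for M/M/1.
μ − λ = 35.38 − 16.26 = 19.1200
P(W > t) = e^{−(μ−λ)t} = e^{−0.8375} = 0.432810

Final: 0.432810


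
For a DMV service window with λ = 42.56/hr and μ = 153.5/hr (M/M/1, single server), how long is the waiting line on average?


ρ = 42.56/153.5 = 0.2773
Lq = ρ²/(1−ρ) = 0.07688/0.7227 = 0.1064

Final: 0.1064


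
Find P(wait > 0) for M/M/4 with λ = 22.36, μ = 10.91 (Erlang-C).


a = λ/μ = 2.0495; ρ = a/4 = 0.5124
P₀ = 0.123577 (from M/M/c formula)
C(c,a) = [a^c/(c!(1−ρ))]·P₀ = [17.64364/(24·0.4876)]·0.123577
= 1.50761·0.123577 = 0.186306

Final: 0.186306


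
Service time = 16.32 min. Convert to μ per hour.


μ = 1/(service time) in consistent units.
1 hour = 60 min, so μ = 60/16.32 = 3.6765 per hour

Final: 3.6765 /hr


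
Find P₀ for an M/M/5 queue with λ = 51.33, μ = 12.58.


a = λ/μ = 51.33/12.58 = 4.0803; ρ = a/c = 0.8161
Σ_{k=0}^{4} a^k/k! (terms k=0..4) = 1.00000 + 4.08029 + 8.32437 + 11.32193 + 11.54918 = 36.27577
Tail: a^5/(5!(1−ρ)) = 1130.97529/(120·0.1839) = 51.23764
P₀ = 1/(36.27577 + 51.23764) = 1/87.51341 = 0.011427

Final: 0.011427


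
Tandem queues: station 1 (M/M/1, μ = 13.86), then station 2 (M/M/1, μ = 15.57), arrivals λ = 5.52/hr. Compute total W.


Each node sees arrival rate λ = 5.52/hr (tandem ⇒ throughput preserved).
W₁ = 1/(μ₁−λ) = 1/(13.86−5.52) = 0.11990 hr
W₂ = 1/(μ₂−λ) = 1/(15.57−5.52) = 0.09950 hr
W_total = W₁ + W₂ = 0.11990 + 0.09950 = 0.21941 hr

Final: 0.21941 hr


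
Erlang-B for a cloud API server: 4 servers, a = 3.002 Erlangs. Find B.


B(c,a) = (a^c/c!) / Σ_{k=0}^{c} a^k/k!
a^4/4! = 3.384009
Σ terms (k=0..4): 1.00000 + 3.00200 + 4.50600 + 4.50901 + 3.38401 = 16.401017
B = 3.384009/16.401017 = 0.206329

Final: 0.206329


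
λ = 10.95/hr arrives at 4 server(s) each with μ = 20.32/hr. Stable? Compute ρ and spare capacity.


Total capacity cμ = 4·20.32 = 81.28/hr
ρ = λ/(cμ) = 10.95/81.28 = 0.1347
Stable ⇔ ρ < 1: YES
Spare capacity = cμ − λ = 81.28 − 10.95 = 70.33/hr

Final: ρ = 0.1347; stable; margin = 70.33/hr


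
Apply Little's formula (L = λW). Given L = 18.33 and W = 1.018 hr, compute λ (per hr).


λ = L/W = 18.33/1.018 = 18.0059 /hr

Final: 18.0059 /hr


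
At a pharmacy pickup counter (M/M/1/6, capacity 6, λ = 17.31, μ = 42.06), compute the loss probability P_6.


ρ = λ/μ = 17.31/42.06 = 0.4116
P_K = (1−ρ)ρ^K/(1−ρ^(K+1)) = (0.5884·0.004859)/(1 − 0.002000)
= 0.002859/0.998000 = 0.002865

Final: 0.002865


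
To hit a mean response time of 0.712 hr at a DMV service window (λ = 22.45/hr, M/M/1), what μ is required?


W = 1/(μ−λ) ⇒ μ − λ = 1/W = 1/0.712 = 1.4045
μ = λ + 1/W = 22.45 + 1.4045 = 23.8545 per hr

Final: 23.8545 /hr


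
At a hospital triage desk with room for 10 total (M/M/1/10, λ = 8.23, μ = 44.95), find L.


ρ = 8.23/44.95 = 0.1831
L = ρ[1 − (K+1)ρ^K + Kρ^(K+1)] / [(1−ρ)(1−ρ^(K+1))]
Numerator: 0.1831·(1 − 11·0.00000004234 + 10·0.000000007751) = 0.183092
Denominator: (0.8169)·(1.000000) = 0.816908
L = 0.183092/0.816908 = 0.2241

Final: 0.2241


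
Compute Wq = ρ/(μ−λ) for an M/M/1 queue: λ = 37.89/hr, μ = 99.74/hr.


ρ = 37.89/99.74 = 0.3799
Wq = ρ/(μ−λ) = 0.3799/(99.74 − 37.89) = 0.3799/61.85 = 0.006142 hr

Final: 0.006142 hr


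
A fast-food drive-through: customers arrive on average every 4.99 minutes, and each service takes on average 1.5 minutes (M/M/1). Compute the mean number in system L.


λ = 60/4.99 = 12.0240 /hr
μ = 60/1.5 = 40.0000 /hr
ρ = λ/μ = 12.0240/40.0000 = 0.3006
L = ρ/(1−ρ) = 0.3006/0.6994 = 0.4298

Final: 0.4298


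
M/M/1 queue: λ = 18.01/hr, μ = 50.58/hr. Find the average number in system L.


ρ = λ/μ = 18.01/50.58 = 0.3561
L = ρ/(1−ρ) = 0.3561/(1 − 0.3561) = 0.3561/0.6439 = 0.5530

Final: 0.5530


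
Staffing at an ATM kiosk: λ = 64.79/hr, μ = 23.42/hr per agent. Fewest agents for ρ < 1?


Stability requires cμ > λ ⇔ c > λ/μ.
λ/μ = 64.79/23.42 = 2.7664
Minimum integer c = ⌊2.7664⌋ + 1 = 3
Check: 3·23.42 = 70.26 > 64.79, while 2·23.42 = 46.84 ≤ 64.79

Final: 3 servers


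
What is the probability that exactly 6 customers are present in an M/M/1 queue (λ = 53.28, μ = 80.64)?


ρ = 53.28/80.64 = 0.6607
P_n = (1−ρ)·ρ^n = (1 − 0.6607)·0.6607^6 = 0.3393·0.083192 = 0.028226

Final: 0.028226


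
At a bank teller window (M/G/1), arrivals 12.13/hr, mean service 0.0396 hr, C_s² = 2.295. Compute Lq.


ρ = λ·E[S] = 12.13·0.0396 = 0.4803
Lq = ρ²(1+C_s²)/(2(1−ρ)) = 0.2307·(1+2.295)/(2·0.5197)
= 0.2307·3.2950/1.0393 = 0.73152

Final: 0.73152


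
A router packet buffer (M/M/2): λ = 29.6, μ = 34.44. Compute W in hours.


a = 0.8595; ρ = 0.4297; P₀ = 0.398863
Lq = P₀·a^c·ρ/(c!(1−ρ)²) = 0.19467
Wq = Lq/λ = 0.19467/29.6 = 0.006577 hr
W = Wq + 1/μ = 0.006577 + 0.02904 = 0.03561 hr

Final: 0.03561 hr


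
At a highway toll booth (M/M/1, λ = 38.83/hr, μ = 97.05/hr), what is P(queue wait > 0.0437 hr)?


ρ = 38.83/97.05 = 0.4001
P(Wq > t) = ρ·e^{−(μ−λ)t} = 0.4001·e^{−2.5442}
= 0.4001·0.078535 = 0.031422

Final: 0.031422


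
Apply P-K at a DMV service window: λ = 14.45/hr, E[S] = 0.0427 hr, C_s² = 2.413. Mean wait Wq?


ρ = λ·E[S] = 14.45·0.0427 = 0.6170
E[S²] = E[S]²(1+C_s²) = 0.0427²·(1+2.413) = 0.006223
Wq = λ·E[S²]/(2(1−ρ)) = 14.45·0.006223/(2·0.3830) = 0.11739 hr

Final: 0.11739 hr


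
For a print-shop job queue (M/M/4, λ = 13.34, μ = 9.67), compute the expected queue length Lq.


a = λ/μ = 1.3795; ρ = a/4 = 0.3449
P₀ = 0.250064
Lq = P₀·a^c·ρ / (c!·(1−ρ)²) = 0.250064·3.62174·0.3449/(24·0.42918)
= 0.03032

Final: 0.03032


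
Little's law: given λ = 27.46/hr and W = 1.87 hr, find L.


L = λW = 27.46·1.87 = 51.3502

Final: 51.3502


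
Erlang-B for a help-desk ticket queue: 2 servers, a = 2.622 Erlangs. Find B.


B(c,a) = (a^c/c!) / Σ_{k=0}^{c} a^k/k!
a^2/2! = 3.437442
Σ terms (k=0..2): 1.00000 + 2.62200 + 3.43744 = 7.059442
B = 3.437442/7.059442 = 0.486928

Final: 0.486928


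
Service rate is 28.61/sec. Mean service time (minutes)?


Mean service time = 1/μ = 1/28.61 second = 0.03495 second
In minutes: 0.03495 × 0.0166667 = 0.0005825 min

Final: 0.0005825 min


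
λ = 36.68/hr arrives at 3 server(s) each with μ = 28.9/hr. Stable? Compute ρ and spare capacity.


Total capacity cμ = 3·28.9 = 86.70/hr
ρ = λ/(cμ) = 36.68/86.70 = 0.4231
Stable ⇔ ρ < 1: YES
Spare capacity = cμ − λ = 86.70 − 36.68 = 50.02/hr

Final: ρ = 0.4231; stable; margin = 50.02/hr


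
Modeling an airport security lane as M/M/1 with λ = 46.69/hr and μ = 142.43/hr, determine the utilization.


ρ = λ/μ = 46.69/142.43 = 0.3278

Final: 0.3278


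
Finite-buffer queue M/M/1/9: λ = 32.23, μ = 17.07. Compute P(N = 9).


ρ = λ/μ = 32.23/17.07 = 1.8881
P_K = (1−ρ)ρ^K/(1−ρ^(K+1)) = (-0.8881·304.958722)/(1 − 575.794940)
= -270.836217/-574.794940 = 0.471188

Final: 0.471188
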